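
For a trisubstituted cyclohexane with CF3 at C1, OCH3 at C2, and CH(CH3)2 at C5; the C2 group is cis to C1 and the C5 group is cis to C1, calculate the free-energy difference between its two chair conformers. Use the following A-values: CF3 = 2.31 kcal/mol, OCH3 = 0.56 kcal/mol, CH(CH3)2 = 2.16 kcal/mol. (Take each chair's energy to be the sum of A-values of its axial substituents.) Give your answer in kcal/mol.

3.91 kcal/mol

Chair I (trifluoromethyl axial, methoxy equatorial, isopropyl axial): E = 4.47 kcal/mol.
Chair II (trifluoromethyl equatorial, methoxy axial, isopropyl equatorial): E = 0.56 kcal/mol.
ΔE = 4.47 − 0.56 = 3.91 kcal/mol; chair II is more stable.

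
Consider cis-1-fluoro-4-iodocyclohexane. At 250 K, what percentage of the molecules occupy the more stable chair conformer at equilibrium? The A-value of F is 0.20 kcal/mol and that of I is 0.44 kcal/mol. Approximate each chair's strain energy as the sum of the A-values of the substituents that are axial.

C1 and C4 have opposite parity, so for the cis isomer the two substituents are one axial and one equatorial in each chair.
Chair I (fluoro axial, iodo equatorial): E = 0.20 kcal/mol; chair II (fluoro equatorial, iodo axial): E = 0.44 kcal/mol.
ΔG = 0.24 kcal/mol between the two chairs.
K = exp(ΔG/RT) with R = 1.987×10⁻³ kcal mol⁻¹ K⁻¹ and T = 250 K gives K ≈ 1.62.
Fraction in the lower-energy chair = K/(K+1) = 61.8%.

61.8%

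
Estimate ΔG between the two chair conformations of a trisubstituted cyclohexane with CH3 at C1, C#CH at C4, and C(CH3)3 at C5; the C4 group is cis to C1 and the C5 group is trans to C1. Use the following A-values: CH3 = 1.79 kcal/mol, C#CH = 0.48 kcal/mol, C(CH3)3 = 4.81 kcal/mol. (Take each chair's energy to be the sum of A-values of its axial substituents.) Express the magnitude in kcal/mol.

Chair I (methyl axial, ethynyl equatorial, tert-butyl equatorial): E = 1.79 kcal/mol.
Chair II (methyl equatorial, ethynyl axial, tert-butyl axial): E = 5.29 kcal/mol.
ΔE = 5.29 − 1.79 = 3.50 kcal/mol; chair I is more stable.

3.50 kcal/mol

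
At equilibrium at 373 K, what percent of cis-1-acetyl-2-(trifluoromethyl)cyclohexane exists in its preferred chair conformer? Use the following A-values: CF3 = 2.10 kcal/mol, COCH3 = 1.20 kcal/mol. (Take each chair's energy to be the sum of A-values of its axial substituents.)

77.1%

C1 and C2 have opposite parity, so for the cis isomer the two substituents are one axial and one equatorial in each chair.
Chair I (trifluoromethyl axial, acetyl equatorial): E = 2.10 kcal/mol; chair II (trifluoromethyl equatorial, acetyl axial): E = 1.20 kcal/mol.
ΔG = 0.90 kcal/mol between the two chairs.
K = exp(ΔG/RT) with R = 1.987×10⁻³ kcal mol⁻¹ K⁻¹ and T = 373 K gives K ≈ 3.37.
Fraction in the lower-energy chair = K/(K+1) = 77.1%.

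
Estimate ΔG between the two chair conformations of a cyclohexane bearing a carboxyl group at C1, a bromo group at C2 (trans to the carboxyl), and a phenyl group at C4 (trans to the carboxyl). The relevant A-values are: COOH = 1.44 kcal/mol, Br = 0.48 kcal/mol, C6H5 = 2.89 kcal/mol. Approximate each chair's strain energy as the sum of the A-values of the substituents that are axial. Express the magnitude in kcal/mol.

Chair I (carboxyl axial, bromo axial, phenyl axial): E = 4.81 kcal/mol.
Chair II (carboxyl equatorial, bromo equatorial, phenyl equatorial): E = 0.00 kcal/mol.
ΔE = 4.81 − 0.00 = 4.81 kcal/mol; chair II is more stable.

4.81 kcal/mol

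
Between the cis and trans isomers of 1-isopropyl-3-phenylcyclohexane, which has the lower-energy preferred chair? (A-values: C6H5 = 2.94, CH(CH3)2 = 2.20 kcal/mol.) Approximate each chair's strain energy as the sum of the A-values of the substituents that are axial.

cis

At 1,3 positions (parity same): cis → (e,e or a,a); trans → (a,e or e,a).
Best chair for cis: E = 0.00 kcal/mol; best chair for trans: E = 2.20 kcal/mol.
The cis isomer is lower by 2.20 kcal/mol.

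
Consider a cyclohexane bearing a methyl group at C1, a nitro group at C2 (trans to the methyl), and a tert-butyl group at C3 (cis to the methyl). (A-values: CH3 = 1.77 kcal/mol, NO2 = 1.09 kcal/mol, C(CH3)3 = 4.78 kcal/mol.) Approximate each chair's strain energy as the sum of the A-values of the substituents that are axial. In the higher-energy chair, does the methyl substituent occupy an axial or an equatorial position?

Chair I (methyl axial, nitro axial, tert-butyl axial): E = 7.64 kcal/mol.
Chair II (methyl equatorial, nitro equatorial, tert-butyl equatorial): E = 0.00 kcal/mol.
Chair I is the less stable (higher-energy) conformer, and in that chair the methyl group is axial.

axial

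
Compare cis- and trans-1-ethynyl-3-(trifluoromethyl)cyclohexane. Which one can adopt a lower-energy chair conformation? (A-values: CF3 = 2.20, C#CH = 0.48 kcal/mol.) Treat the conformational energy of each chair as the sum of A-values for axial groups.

At 1,3 positions (parity same): cis → (e,e or a,a); trans → (a,e or e,a).
Best chair for cis: E = 0.00 kcal/mol; best chair for trans: E = 0.48 kcal/mol.
The cis isomer is lower by 0.48 kcal/mol.

cis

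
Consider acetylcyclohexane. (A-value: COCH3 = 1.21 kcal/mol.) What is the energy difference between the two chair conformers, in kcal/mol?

A monosubstituted cyclohexane has one chair with the acetyl group axial (E = A = 1.21 kcal/mol) and one with it equatorial (E = 0).
ΔE = 1.21 − 0 = 1.21 kcal/mol.

1.21 kcal/mol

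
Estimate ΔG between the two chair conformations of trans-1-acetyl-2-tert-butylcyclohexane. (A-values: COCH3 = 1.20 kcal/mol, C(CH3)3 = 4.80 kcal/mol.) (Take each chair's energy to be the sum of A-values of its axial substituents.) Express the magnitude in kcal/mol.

C1 and C2 have opposite parity, so for the trans isomer the two substituents are e,e in one chair and a,a in the other.
Chair I (acetyl axial, tert-butyl axial): E = 6.00 kcal/mol.
Chair II (acetyl equatorial, tert-butyl equatorial): E = 0.00 kcal/mol.
ΔE = 6.00 − 0.00 = 6.00 kcal/mol; chair II is more stable.

6.00 kcal/mol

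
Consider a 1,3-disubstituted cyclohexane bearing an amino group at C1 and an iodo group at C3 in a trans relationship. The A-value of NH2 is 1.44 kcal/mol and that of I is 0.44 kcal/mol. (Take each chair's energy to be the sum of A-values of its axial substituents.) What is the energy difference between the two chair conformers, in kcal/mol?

1.00 kcal/mol

C1 and C3 have the same parity, so for the trans isomer the two substituents are one axial and one equatorial in each chair.
Chair I (amino axial, iodo equatorial): E = 1.44 kcal/mol.
Chair II (amino equatorial, iodo axial): E = 0.44 kcal/mol.
ΔE = 1.44 − 0.44 = 1.00 kcal/mol; chair II is more stable.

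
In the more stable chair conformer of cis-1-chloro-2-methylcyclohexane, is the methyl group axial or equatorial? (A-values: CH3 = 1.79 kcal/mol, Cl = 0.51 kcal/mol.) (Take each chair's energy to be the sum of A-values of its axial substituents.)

equatorial

C1 and C2 have opposite parity, so for the cis isomer the two substituents are one axial and one equatorial in each chair.
Chair I (methyl axial, chloro equatorial): E = 1.79 kcal/mol.
Chair II (methyl equatorial, chloro axial): E = 0.51 kcal/mol.
Chair II is the more stable (lower-energy) conformer, and in that chair the methyl group is equatorial.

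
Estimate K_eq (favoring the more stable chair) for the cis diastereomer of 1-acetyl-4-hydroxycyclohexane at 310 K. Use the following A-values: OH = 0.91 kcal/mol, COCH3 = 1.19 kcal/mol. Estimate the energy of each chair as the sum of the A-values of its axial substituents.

K ≈ 1.58

C1 and C4 have opposite parity, so for the cis isomer the two substituents are one axial and one equatorial in each chair.
Chair I (hydroxyl axial, acetyl equatorial): E = 0.91 kcal/mol; chair II (hydroxyl equatorial, acetyl axial): E = 1.19 kcal/mol.
ΔG = 0.28 kcal/mol between the two chairs.
K = exp(ΔG/RT) with R = 1.987×10⁻³ kcal mol⁻¹ K⁻¹ and T = 310 K gives K ≈ 1.58.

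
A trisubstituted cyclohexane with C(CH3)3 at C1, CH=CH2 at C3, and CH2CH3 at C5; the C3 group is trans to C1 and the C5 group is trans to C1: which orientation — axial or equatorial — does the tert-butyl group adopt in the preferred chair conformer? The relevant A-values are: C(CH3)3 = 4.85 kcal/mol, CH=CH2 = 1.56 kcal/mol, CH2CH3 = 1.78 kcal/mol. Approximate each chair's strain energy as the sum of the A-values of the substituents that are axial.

Chair I (tert-butyl axial, vinyl equatorial, ethyl equatorial): E = 4.85 kcal/mol.
Chair II (tert-butyl equatorial, vinyl axial, ethyl axial): E = 3.34 kcal/mol.
Chair II is the more stable (lower-energy) conformer, and in that chair the tert-butyl group is equatorial.

equatorial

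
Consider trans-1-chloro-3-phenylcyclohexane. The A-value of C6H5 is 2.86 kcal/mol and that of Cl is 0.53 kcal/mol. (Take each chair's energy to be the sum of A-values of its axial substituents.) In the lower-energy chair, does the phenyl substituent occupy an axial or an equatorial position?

C1 and C3 have the same parity, so for the trans isomer the two substituents are one axial and one equatorial in each chair.
Chair I (phenyl axial, chloro equatorial): E = 2.86 kcal/mol.
Chair II (phenyl equatorial, chloro axial): E = 0.53 kcal/mol.
Chair II is the more stable (lower-energy) conformer, and in that chair the phenyl group is equatorial.

equatorial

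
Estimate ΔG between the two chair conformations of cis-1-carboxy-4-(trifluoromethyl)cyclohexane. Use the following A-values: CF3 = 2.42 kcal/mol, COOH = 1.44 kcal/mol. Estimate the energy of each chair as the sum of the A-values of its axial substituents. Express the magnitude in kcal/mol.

0.98 kcal/mol

C1 and C4 have opposite parity, so for the cis isomer the two substituents are one axial and one equatorial in each chair.
Chair I (trifluoromethyl axial, carboxyl equatorial): E = 2.42 kcal/mol.
Chair II (trifluoromethyl equatorial, carboxyl axial): E = 1.44 kcal/mol.
ΔE = 2.42 − 1.44 = 0.98 kcal/mol; chair II is more stable.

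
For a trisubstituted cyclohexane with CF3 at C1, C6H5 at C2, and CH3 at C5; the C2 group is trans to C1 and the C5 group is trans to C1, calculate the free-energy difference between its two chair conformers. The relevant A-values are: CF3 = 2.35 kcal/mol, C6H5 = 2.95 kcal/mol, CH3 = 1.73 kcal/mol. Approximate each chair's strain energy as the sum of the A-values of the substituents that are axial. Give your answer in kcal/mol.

Chair I (trifluoromethyl axial, phenyl axial, methyl equatorial): E = 5.30 kcal/mol.
Chair II (trifluoromethyl equatorial, phenyl equatorial, methyl axial): E = 1.73 kcal/mol.
ΔE = 5.30 − 1.73 = 3.57 kcal/mol; chair II is more stable.

3.57 kcal/mol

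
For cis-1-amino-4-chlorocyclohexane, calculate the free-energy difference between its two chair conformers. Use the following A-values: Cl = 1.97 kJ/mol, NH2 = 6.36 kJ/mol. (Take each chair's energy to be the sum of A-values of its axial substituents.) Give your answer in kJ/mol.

C1 and C4 have opposite parity, so for the cis isomer the two substituents are one axial and one equatorial in each chair.
Chair I (chloro axial, amino equatorial): E = 1.97 kJ/mol.
Chair II (chloro equatorial, amino axial): E = 6.36 kJ/mol.
ΔE = 6.36 − 1.97 = 4.39 kJ/mol; chair I is more stable.

4.39 kJ/mol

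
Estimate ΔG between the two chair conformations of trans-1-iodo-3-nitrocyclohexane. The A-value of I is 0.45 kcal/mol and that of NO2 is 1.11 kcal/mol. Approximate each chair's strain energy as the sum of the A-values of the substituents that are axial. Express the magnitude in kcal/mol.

0.66 kcal/mol

C1 and C3 have the same parity, so for the trans isomer the two substituents are one axial and one equatorial in each chair.
Chair I (iodo axial, nitro equatorial): E = 0.45 kcal/mol.
Chair II (iodo equatorial, nitro axial): E = 1.11 kcal/mol.
ΔE = 1.11 − 0.45 = 0.66 kcal/mol; chair I is more stable.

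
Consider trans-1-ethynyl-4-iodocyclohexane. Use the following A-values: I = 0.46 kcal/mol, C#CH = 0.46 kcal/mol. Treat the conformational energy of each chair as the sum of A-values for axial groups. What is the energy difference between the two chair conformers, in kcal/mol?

0.92 kcal/mol

C1 and C4 have opposite parity, so for the trans isomer the two substituents are e,e in one chair and a,a in the other.
Chair I (iodo axial, ethynyl axial): E = 0.92 kcal/mol.
Chair II (iodo equatorial, ethynyl equatorial): E = 0.00 kcal/mol.
ΔE = 0.92 − 0.00 = 0.92 kcal/mol; chair II is more stable.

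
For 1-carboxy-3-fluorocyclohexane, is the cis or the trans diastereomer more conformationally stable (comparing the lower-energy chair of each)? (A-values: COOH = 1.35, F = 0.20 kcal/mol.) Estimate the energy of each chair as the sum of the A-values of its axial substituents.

cis

At 1,3 positions (parity same): cis → (e,e or a,a); trans → (a,e or e,a).
Best chair for cis: E = 0.00 kcal/mol; best chair for trans: E = 0.20 kcal/mol.
The cis isomer is lower by 0.20 kcal/mol.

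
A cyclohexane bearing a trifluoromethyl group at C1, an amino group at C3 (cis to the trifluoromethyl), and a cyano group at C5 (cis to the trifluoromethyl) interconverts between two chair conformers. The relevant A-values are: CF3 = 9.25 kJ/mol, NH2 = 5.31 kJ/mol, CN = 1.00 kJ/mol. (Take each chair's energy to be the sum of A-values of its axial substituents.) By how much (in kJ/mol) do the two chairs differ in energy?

15.56 kJ/mol

Chair I (trifluoromethyl axial, amino axial, cyano axial): E = 15.56 kJ/mol.
Chair II (trifluoromethyl equatorial, amino equatorial, cyano equatorial): E = 0.00 kJ/mol.
ΔE = 15.56 − 0.00 = 15.56 kJ/mol; chair II is more stable.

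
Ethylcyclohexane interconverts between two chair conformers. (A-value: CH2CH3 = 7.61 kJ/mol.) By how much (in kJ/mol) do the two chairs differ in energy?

7.61 kJ/mol

A monosubstituted cyclohexane has one chair with the ethyl group axial (E = A = 7.61 kJ/mol) and one with it equatorial (E = 0).
ΔE = 7.61 − 0 = 7.61 kJ/mol.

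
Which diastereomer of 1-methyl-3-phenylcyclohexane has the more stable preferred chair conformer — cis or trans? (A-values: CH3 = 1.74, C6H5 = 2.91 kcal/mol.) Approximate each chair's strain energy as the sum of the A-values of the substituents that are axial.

cis

At 1,3 positions (parity same): cis → (e,e or a,a); trans → (a,e or e,a).
Best chair for cis: E = 0.00 kcal/mol; best chair for trans: E = 1.74 kcal/mol.
The cis isomer is lower by 1.74 kcal/mol.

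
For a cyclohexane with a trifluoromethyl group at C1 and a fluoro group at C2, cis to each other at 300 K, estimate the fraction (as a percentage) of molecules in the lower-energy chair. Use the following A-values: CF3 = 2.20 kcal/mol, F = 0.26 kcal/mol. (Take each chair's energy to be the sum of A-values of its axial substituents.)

96.3%

C1 and C2 have opposite parity, so for the cis isomer the two substituents are one axial and one equatorial in each chair.
Chair I (trifluoromethyl axial, fluoro equatorial): E = 2.20 kcal/mol; chair II (trifluoromethyl equatorial, fluoro axial): E = 0.26 kcal/mol.
ΔG = 1.94 kcal/mol between the two chairs.
K = exp(ΔG/RT) with R = 1.987×10⁻³ kcal mol⁻¹ K⁻¹ and T = 300 K gives K ≈ 25.9.
Fraction in the lower-energy chair = K/(K+1) = 96.3%.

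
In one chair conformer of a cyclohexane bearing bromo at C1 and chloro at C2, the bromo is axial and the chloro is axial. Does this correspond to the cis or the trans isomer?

trans

C1 and C2 have opposite parity, so their axial bonds point in opposite directions.
With opposite-parity carbons, two substituents on the same face are one axial and one equatorial; opposite faces give both axial or both equatorial.
Here the groups are axial/axial → opposite face → trans.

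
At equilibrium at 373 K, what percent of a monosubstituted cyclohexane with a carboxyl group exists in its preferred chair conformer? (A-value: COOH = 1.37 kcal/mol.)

86.4%

One chair has the carboxyl group axial (E = 1.37 kcal/mol) and the other has it equatorial (E = 0).
ΔG = 1.37 kcal/mol between the two chairs.
K = exp(ΔG/RT) with R = 1.987×10⁻³ kcal mol⁻¹ K⁻¹ and T = 373 K gives K ≈ 6.35.
Fraction in the lower-energy chair = K/(K+1) = 86.4%.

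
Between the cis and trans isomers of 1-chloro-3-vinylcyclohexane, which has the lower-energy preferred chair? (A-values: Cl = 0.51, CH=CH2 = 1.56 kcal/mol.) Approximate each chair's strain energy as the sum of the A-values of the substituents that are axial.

At 1,3 positions (parity same): cis → (e,e or a,a); trans → (a,e or e,a).
Best chair for cis: E = 0.00 kcal/mol; best chair for trans: E = 0.51 kcal/mol.
The cis isomer is lower by 0.51 kcal/mol.

cis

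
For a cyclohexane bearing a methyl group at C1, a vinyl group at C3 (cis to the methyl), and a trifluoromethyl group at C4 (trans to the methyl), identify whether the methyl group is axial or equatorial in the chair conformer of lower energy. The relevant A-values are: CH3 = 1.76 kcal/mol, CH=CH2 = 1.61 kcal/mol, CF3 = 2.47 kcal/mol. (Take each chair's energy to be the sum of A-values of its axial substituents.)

equatorial

Chair I (methyl axial, vinyl axial, trifluoromethyl axial): E = 5.84 kcal/mol.
Chair II (methyl equatorial, vinyl equatorial, trifluoromethyl equatorial): E = 0.00 kcal/mol.
Chair II is the more stable (lower-energy) conformer, and in that chair the methyl group is equatorial.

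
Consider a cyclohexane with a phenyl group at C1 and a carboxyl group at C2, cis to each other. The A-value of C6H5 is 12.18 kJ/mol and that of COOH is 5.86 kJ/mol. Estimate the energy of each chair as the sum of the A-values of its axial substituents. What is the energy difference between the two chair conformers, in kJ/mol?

6.32 kJ/mol

C1 and C2 have opposite parity, so for the cis isomer the two substituents are one axial and one equatorial in each chair.
Chair I (phenyl axial, carboxyl equatorial): E = 12.18 kJ/mol.
Chair II (phenyl equatorial, carboxyl axial): E = 5.86 kJ/mol.
ΔE = 12.18 − 5.86 = 6.32 kJ/mol; chair II is more stable.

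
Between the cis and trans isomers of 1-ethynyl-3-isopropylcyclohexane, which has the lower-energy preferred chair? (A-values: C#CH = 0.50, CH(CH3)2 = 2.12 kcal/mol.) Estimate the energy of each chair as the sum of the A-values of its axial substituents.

At 1,3 positions (parity same): cis → (e,e or a,a); trans → (a,e or e,a).
Best chair for cis: E = 0.00 kcal/mol; best chair for trans: E = 0.50 kcal/mol.
The cis isomer is lower by 0.50 kcal/mol.

cis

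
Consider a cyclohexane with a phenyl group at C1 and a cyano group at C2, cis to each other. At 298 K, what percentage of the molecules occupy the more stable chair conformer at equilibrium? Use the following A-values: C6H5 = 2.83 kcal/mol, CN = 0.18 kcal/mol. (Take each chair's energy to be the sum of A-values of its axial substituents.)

98.9%

C1 and C2 have opposite parity, so for the cis isomer the two substituents are one axial and one equatorial in each chair.
Chair I (phenyl axial, cyano equatorial): E = 2.83 kcal/mol; chair II (phenyl equatorial, cyano axial): E = 0.18 kcal/mol.
ΔG = 2.65 kcal/mol between the two chairs.
K = exp(ΔG/RT) with R = 1.987×10⁻³ kcal mol⁻¹ K⁻¹ and T = 298 K gives K ≈ 87.8.
Fraction in the lower-energy chair = K/(K+1) = 98.9%.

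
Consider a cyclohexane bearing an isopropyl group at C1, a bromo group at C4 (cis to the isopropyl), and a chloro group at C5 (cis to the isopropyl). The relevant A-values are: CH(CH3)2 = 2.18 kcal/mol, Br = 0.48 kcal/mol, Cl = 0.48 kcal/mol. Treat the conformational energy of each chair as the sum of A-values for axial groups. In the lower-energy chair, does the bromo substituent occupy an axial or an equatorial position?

axial

Chair I (isopropyl axial, bromo equatorial, chloro axial): E = 2.66 kcal/mol.
Chair II (isopropyl equatorial, bromo axial, chloro equatorial): E = 0.48 kcal/mol.
Chair II is the more stable (lower-energy) conformer, and in that chair the bromo group is axial.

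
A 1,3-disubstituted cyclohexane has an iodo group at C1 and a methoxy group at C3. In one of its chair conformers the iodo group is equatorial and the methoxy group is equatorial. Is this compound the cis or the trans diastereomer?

C1 and C3 have the same parity, so their axial bonds point in the same direction.
With same-parity carbons, two substituents on the same face are both axial or both equatorial; opposite faces give one of each.
Here the groups are equatorial/equatorial → same face → cis.

cis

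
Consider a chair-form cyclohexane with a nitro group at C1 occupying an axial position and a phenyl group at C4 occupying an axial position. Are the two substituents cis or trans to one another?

trans

C1 and C4 have opposite parity, so their axial bonds point in opposite directions.
With opposite-parity carbons, two substituents on the same face are one axial and one equatorial; opposite faces give both axial or both equatorial.
Here the groups are axial/axial → opposite face → trans.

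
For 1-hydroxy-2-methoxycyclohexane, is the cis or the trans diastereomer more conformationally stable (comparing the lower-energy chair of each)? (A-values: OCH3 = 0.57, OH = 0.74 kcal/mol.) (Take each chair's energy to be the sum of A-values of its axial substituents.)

At 1,2 positions (parity opposite): cis → (a,e or e,a); trans → (e,e or a,a).
Best chair for cis: E = 0.57 kcal/mol; best chair for trans: E = 0.00 kcal/mol.
The trans isomer is lower by 0.57 kcal/mol.

trans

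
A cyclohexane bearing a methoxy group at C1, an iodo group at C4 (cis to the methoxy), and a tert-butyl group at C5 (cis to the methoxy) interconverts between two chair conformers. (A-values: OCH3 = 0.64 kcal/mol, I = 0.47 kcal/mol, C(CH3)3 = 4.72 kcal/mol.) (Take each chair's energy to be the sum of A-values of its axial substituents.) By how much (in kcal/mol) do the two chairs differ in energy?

4.89 kcal/mol

Chair I (methoxy axial, iodo equatorial, tert-butyl axial): E = 5.36 kcal/mol.
Chair II (methoxy equatorial, iodo axial, tert-butyl equatorial): E = 0.47 kcal/mol.
ΔE = 5.36 − 0.47 = 4.89 kcal/mol; chair II is more stable.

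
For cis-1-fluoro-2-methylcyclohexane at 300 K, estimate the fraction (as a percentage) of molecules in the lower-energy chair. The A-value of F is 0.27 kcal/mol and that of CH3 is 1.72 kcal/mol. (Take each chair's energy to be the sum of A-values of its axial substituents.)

91.9%

C1 and C2 have opposite parity, so for the cis isomer the two substituents are one axial and one equatorial in each chair.
Chair I (fluoro axial, methyl equatorial): E = 0.27 kcal/mol; chair II (fluoro equatorial, methyl axial): E = 1.72 kcal/mol.
ΔG = 1.45 kcal/mol between the two chairs.
K = exp(ΔG/RT) with R = 1.987×10⁻³ kcal mol⁻¹ K⁻¹ and T = 300 K gives K ≈ 11.4.
Fraction in the lower-energy chair = K/(K+1) = 91.9%.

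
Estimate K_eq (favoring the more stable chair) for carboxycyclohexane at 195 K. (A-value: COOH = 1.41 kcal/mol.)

One chair has the carboxyl group axial (E = 1.41 kcal/mol) and the other has it equatorial (E = 0).
ΔG = 1.41 kcal/mol between the two chairs.
K = exp(ΔG/RT) with R = 1.987×10⁻³ kcal mol⁻¹ K⁻¹ and T = 195 K gives K ≈ 38.1.

K ≈ 38.1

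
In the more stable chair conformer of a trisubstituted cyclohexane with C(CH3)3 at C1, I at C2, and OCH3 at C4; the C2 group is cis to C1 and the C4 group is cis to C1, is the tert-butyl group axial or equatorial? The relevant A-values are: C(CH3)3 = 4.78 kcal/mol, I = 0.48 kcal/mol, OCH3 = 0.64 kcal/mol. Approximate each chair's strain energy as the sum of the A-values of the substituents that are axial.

Chair I (tert-butyl axial, iodo equatorial, methoxy equatorial): E = 4.78 kcal/mol.
Chair II (tert-butyl equatorial, iodo axial, methoxy axial): E = 1.12 kcal/mol.
Chair II is the more stable (lower-energy) conformer, and in that chair the tert-butyl group is equatorial.

equatorial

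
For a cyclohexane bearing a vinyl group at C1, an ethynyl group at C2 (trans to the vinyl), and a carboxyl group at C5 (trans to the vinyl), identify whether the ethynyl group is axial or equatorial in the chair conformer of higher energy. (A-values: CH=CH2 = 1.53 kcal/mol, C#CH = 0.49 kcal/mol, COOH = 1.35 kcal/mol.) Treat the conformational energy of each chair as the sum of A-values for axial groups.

axial

Chair I (vinyl axial, ethynyl axial, carboxyl equatorial): E = 2.02 kcal/mol.
Chair II (vinyl equatorial, ethynyl equatorial, carboxyl axial): E = 1.35 kcal/mol.
Chair I is the less stable (higher-energy) conformer, and in that chair the ethynyl group is axial.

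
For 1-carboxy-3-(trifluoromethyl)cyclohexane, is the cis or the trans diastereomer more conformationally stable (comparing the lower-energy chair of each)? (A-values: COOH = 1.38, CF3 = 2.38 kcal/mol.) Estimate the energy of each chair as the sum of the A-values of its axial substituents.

cis

At 1,3 positions (parity same): cis → (e,e or a,a); trans → (a,e or e,a).
Best chair for cis: E = 0.00 kcal/mol; best chair for trans: E = 1.38 kcal/mol.
The cis isomer is lower by 1.38 kcal/mol.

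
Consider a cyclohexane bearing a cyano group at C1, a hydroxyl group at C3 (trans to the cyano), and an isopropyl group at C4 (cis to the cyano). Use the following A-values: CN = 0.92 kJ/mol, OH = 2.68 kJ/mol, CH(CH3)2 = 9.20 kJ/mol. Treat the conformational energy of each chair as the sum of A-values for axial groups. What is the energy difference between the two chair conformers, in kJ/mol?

10.96 kJ/mol

Chair I (cyano axial, hydroxyl equatorial, isopropyl equatorial): E = 0.92 kJ/mol.
Chair II (cyano equatorial, hydroxyl axial, isopropyl axial): E = 11.88 kJ/mol.
ΔE = 11.88 − 0.92 = 10.96 kJ/mol; chair I is more stable.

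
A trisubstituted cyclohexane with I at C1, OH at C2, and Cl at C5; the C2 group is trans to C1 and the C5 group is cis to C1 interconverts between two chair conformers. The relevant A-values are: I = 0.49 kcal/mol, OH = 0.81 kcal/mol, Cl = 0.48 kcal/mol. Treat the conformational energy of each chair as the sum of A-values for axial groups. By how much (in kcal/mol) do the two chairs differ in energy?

Chair I (iodo axial, hydroxyl axial, chloro axial): E = 1.78 kcal/mol.
Chair II (iodo equatorial, hydroxyl equatorial, chloro equatorial): E = 0.00 kcal/mol.
ΔE = 1.78 − 0.00 = 1.78 kcal/mol; chair II is more stable.

1.78 kcal/mol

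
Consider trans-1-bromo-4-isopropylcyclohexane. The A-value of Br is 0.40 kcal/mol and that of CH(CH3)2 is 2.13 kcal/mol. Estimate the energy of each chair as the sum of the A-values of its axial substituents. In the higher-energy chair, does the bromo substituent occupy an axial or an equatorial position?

axial

C1 and C4 have opposite parity, so for the trans isomer the two substituents are e,e in one chair and a,a in the other.
Chair I (bromo axial, isopropyl axial): E = 2.53 kcal/mol.
Chair II (bromo equatorial, isopropyl equatorial): E = 0.00 kcal/mol.
Chair I is the less stable (higher-energy) conformer, and in that chair the bromo group is axial.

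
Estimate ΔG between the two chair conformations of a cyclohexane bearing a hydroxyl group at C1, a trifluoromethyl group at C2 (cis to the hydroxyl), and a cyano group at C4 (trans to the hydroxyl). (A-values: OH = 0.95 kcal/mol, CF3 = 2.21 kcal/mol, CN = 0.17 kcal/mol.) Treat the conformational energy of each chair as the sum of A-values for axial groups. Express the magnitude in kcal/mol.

1.09 kcal/mol

Chair I (hydroxyl axial, trifluoromethyl equatorial, cyano axial): E = 1.12 kcal/mol.
Chair II (hydroxyl equatorial, trifluoromethyl axial, cyano equatorial): E = 2.21 kcal/mol.
ΔE = 2.21 − 1.12 = 1.09 kcal/mol; chair I is more stable.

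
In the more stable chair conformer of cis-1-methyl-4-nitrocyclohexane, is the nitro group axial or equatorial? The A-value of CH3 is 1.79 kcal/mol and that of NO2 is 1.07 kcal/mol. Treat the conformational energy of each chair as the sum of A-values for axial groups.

axial

C1 and C4 have opposite parity, so for the cis isomer the two substituents are one axial and one equatorial in each chair.
Chair I (methyl axial, nitro equatorial): E = 1.79 kcal/mol.
Chair II (methyl equatorial, nitro axial): E = 1.07 kcal/mol.
Chair II is the more stable (lower-energy) conformer, and in that chair the nitro group is axial.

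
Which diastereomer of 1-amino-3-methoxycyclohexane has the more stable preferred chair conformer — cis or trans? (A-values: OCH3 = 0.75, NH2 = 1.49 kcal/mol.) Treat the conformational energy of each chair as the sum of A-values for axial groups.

cis

At 1,3 positions (parity same): cis → (e,e or a,a); trans → (a,e or e,a).
Best chair for cis: E = 0.00 kcal/mol; best chair for trans: E = 0.75 kcal/mol.
The cis isomer is lower by 0.75 kcal/mol.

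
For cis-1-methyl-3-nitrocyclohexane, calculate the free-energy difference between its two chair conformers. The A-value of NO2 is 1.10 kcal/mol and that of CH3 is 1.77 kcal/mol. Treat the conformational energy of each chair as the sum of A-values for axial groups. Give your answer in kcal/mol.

C1 and C3 have the same parity, so for the cis isomer the two substituents are e,e in one chair and a,a in the other.
Chair I (nitro axial, methyl axial): E = 2.87 kcal/mol.
Chair II (nitro equatorial, methyl equatorial): E = 0.00 kcal/mol.
ΔE = 2.87 − 0.00 = 2.87 kcal/mol; chair II is more stable.

2.87 kcal/mol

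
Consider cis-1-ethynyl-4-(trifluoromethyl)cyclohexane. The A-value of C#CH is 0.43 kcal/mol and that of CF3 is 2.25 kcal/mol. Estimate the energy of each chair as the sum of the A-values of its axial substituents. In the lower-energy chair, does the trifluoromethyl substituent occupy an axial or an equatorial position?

C1 and C4 have opposite parity, so for the cis isomer the two substituents are one axial and one equatorial in each chair.
Chair I (ethynyl axial, trifluoromethyl equatorial): E = 0.43 kcal/mol.
Chair II (ethynyl equatorial, trifluoromethyl axial): E = 2.25 kcal/mol.
Chair I is the more stable (lower-energy) conformer, and in that chair the trifluoromethyl group is equatorial.

equatorial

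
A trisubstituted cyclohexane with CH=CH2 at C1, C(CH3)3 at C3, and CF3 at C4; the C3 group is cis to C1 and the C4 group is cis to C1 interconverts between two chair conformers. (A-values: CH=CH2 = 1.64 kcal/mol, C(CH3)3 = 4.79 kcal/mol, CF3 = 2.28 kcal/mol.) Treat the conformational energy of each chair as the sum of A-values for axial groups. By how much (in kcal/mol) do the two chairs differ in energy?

Chair I (vinyl axial, tert-butyl axial, trifluoromethyl equatorial): E = 6.43 kcal/mol.
Chair II (vinyl equatorial, tert-butyl equatorial, trifluoromethyl axial): E = 2.28 kcal/mol.
ΔE = 6.43 − 2.28 = 4.15 kcal/mol; chair II is more stable.

4.15 kcal/mol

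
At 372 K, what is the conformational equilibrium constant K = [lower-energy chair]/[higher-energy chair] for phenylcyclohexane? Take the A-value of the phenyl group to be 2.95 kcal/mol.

K ≈ 54.1

One chair has the phenyl group axial (E = 2.95 kcal/mol) and the other has it equatorial (E = 0).
ΔG = 2.95 kcal/mol between the two chairs.
K = exp(ΔG/RT) with R = 1.987×10⁻³ kcal mol⁻¹ K⁻¹ and T = 372 K gives K ≈ 54.1.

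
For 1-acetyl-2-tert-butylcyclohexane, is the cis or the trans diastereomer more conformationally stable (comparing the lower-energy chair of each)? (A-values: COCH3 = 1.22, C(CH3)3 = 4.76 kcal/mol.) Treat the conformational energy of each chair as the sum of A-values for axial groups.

trans

At 1,2 positions (parity opposite): cis → (a,e or e,a); trans → (e,e or a,a).
Best chair for cis: E = 1.22 kcal/mol; best chair for trans: E = 0.00 kcal/mol.
The trans isomer is lower by 1.22 kcal/mol.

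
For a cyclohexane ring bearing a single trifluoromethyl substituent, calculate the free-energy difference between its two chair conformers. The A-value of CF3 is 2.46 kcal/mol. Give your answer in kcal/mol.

2.46 kcal/mol

A monosubstituted cyclohexane has one chair with the trifluoromethyl group axial (E = A = 2.46 kcal/mol) and one with it equatorial (E = 0).
ΔE = 2.46 − 0 = 2.46 kcal/mol.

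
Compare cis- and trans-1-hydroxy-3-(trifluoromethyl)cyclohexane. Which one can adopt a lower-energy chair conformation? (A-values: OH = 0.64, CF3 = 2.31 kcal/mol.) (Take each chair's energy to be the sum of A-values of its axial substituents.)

cis

At 1,3 positions (parity same): cis → (e,e or a,a); trans → (a,e or e,a).
Best chair for cis: E = 0.00 kcal/mol; best chair for trans: E = 0.64 kcal/mol.
The cis isomer is lower by 0.64 kcal/mol.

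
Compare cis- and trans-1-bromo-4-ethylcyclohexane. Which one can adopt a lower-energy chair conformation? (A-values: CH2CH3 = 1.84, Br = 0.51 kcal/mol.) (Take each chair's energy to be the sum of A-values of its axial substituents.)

At 1,4 positions (parity opposite): cis → (a,e or e,a); trans → (e,e or a,a).
Best chair for cis: E = 0.51 kcal/mol; best chair for trans: E = 0.00 kcal/mol.
The trans isomer is lower by 0.51 kcal/mol.

trans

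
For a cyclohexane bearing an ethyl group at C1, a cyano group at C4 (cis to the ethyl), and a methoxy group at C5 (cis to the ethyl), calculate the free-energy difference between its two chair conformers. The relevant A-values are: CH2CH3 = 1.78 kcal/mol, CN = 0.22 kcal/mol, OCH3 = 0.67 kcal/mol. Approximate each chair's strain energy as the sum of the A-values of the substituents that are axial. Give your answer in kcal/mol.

Chair I (ethyl axial, cyano equatorial, methoxy axial): E = 2.45 kcal/mol.
Chair II (ethyl equatorial, cyano axial, methoxy equatorial): E = 0.22 kcal/mol.
ΔE = 2.45 − 0.22 = 2.23 kcal/mol; chair II is more stable.

2.23 kcal/mol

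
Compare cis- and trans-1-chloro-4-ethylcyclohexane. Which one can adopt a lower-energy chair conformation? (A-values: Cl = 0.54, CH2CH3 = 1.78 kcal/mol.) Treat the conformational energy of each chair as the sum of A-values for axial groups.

trans

At 1,4 positions (parity opposite): cis → (a,e or e,a); trans → (e,e or a,a).
Best chair for cis: E = 0.54 kcal/mol; best chair for trans: E = 0.00 kcal/mol.
The trans isomer is lower by 0.54 kcal/mol.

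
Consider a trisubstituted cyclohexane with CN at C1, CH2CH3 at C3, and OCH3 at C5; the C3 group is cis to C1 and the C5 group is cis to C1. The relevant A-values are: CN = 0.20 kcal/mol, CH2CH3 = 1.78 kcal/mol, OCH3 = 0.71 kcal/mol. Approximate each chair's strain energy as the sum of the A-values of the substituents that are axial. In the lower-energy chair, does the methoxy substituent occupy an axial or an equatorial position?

equatorial

Chair I (cyano axial, ethyl axial, methoxy axial): E = 2.69 kcal/mol.
Chair II (cyano equatorial, ethyl equatorial, methoxy equatorial): E = 0.00 kcal/mol.
Chair II is the more stable (lower-energy) conformer, and in that chair the methoxy group is equatorial.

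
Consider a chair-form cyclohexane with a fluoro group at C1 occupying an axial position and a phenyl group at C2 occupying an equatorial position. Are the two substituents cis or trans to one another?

cis

C1 and C2 have opposite parity, so their axial bonds point in opposite directions.
With opposite-parity carbons, two substituents on the same face are one axial and one equatorial; opposite faces give both axial or both equatorial.
Here the groups are axial/equatorial → same face → cis.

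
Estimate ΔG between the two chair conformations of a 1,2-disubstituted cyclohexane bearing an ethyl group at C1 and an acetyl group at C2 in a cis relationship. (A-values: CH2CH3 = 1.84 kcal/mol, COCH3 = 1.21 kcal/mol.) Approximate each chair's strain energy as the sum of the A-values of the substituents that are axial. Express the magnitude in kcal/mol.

C1 and C2 have opposite parity, so for the cis isomer the two substituents are one axial and one equatorial in each chair.
Chair I (ethyl axial, acetyl equatorial): E = 1.84 kcal/mol.
Chair II (ethyl equatorial, acetyl axial): E = 1.21 kcal/mol.
ΔE = 1.84 − 1.21 = 0.63 kcal/mol; chair II is more stable.

0.63 kcal/mol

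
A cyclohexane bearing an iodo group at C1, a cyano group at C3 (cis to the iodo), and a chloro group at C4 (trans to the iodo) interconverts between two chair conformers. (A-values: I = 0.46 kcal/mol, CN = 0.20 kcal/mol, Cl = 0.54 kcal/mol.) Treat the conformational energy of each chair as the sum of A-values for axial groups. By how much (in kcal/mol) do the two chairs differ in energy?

Chair I (iodo axial, cyano axial, chloro axial): E = 1.20 kcal/mol.
Chair II (iodo equatorial, cyano equatorial, chloro equatorial): E = 0.00 kcal/mol.
ΔE = 1.20 − 0.00 = 1.20 kcal/mol; chair II is more stable.

1.20 kcal/mol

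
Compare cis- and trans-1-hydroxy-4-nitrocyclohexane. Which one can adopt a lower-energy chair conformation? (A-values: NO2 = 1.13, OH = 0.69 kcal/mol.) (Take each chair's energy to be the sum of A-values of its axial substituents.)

trans

At 1,4 positions (parity opposite): cis → (a,e or e,a); trans → (e,e or a,a).
Best chair for cis: E = 0.69 kcal/mol; best chair for trans: E = 0.00 kcal/mol.
The trans isomer is lower by 0.69 kcal/mol.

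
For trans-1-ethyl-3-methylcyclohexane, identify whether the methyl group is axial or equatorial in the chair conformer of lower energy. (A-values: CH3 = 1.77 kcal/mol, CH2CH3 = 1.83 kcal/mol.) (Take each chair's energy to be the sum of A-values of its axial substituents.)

axial

C1 and C3 have the same parity, so for the trans isomer the two substituents are one axial and one equatorial in each chair.
Chair I (methyl axial, ethyl equatorial): E = 1.77 kcal/mol.
Chair II (methyl equatorial, ethyl axial): E = 1.83 kcal/mol.
Chair I is the more stable (lower-energy) conformer, and in that chair the methyl group is axial.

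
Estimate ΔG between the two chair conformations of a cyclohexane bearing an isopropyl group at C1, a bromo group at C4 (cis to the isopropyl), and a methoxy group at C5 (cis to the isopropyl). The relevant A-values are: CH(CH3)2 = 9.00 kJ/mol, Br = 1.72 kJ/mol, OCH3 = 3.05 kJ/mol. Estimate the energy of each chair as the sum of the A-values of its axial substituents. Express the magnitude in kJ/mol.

10.33 kJ/mol

Chair I (isopropyl axial, bromo equatorial, methoxy axial): E = 12.05 kJ/mol.
Chair II (isopropyl equatorial, bromo axial, methoxy equatorial): E = 1.72 kJ/mol.
ΔE = 12.05 − 1.72 = 10.33 kJ/mol; chair II is more stable.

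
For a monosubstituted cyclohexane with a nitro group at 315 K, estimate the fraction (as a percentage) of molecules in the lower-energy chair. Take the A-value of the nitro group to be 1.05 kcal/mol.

One chair has the nitro group axial (E = 1.05 kcal/mol) and the other has it equatorial (E = 0).
ΔG = 1.05 kcal/mol between the two chairs.
K = exp(ΔG/RT) with R = 1.987×10⁻³ kcal mol⁻¹ K⁻¹ and T = 315 K gives K ≈ 5.35.
Fraction in the lower-energy chair = K/(K+1) = 84.3%.

84.3%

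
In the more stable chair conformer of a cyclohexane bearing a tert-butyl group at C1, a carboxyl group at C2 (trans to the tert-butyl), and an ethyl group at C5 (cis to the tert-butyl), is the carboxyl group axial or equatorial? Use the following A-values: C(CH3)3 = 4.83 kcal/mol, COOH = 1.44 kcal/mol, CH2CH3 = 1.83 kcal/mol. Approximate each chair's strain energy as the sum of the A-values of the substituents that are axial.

Chair I (tert-butyl axial, carboxyl axial, ethyl axial): E = 8.10 kcal/mol.
Chair II (tert-butyl equatorial, carboxyl equatorial, ethyl equatorial): E = 0.00 kcal/mol.
Chair II is the more stable (lower-energy) conformer, and in that chair the carboxyl group is equatorial.

equatorial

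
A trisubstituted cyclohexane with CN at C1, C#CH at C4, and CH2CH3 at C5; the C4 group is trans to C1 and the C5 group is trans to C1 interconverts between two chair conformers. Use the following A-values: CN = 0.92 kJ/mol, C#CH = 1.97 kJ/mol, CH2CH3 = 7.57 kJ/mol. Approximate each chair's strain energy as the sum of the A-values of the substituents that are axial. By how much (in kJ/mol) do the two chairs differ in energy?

Chair I (cyano axial, ethynyl axial, ethyl equatorial): E = 2.89 kJ/mol.
Chair II (cyano equatorial, ethynyl equatorial, ethyl axial): E = 7.57 kJ/mol.
ΔE = 7.57 − 2.89 = 4.68 kJ/mol; chair I is more stable.

4.68 kJ/mol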